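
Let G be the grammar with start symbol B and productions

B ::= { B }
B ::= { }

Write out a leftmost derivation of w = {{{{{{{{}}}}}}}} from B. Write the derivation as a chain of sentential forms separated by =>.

B => {B} => {{B}} => {{{B}}} => {{{{B}}}} => {{{{{B}}}}} => {{{{{{B}}}}}} => {{{{{{{B}}}}}}} => {{{{{{{{}}}}}}}}

B => {B}   [B ::= { B }]
{B} => {{B}}   [B ::= { B }]
{{B}} => {{{B}}}   [B ::= { B }]
{{{B}}} => {{{{B}}}}   [B ::= { B }]
{{{{B}}}} => {{{{{B}}}}}   [B ::= { B }]
{{{{{B}}}}} => {{{{{{B}}}}}}   [B ::= { B }]
{{{{{{B}}}}}} => {{{{{{{B}}}}}}}   [B ::= { B }]
{{{{{{{B}}}}}}} => {{{{{{{{}}}}}}}}   [B ::= { }]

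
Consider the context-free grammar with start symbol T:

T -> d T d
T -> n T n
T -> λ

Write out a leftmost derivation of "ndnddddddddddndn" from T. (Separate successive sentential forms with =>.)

T => nTn => ndTdn => ndnTndn => ndndTdndn => ndnddTddndn => ndndddTdddndn => ndnddddTddddndn => ndndddddTdddddndn => ndnddddddddddndn

T => nTn   [T -> n T n]
nTn => ndTdn   [T -> d T d]
ndTdn => ndnTndn   [T -> n T n]
ndnTndn => ndndTdndn   [T -> d T d]
ndndTdndn => ndnddTddndn   [T -> d T d]
ndnddTddndn => ndndddTdddndn   [T -> d T d]
ndndddTdddndn => ndnddddTddddndn   [T -> d T d]
ndnddddTddddndn => ndndddddTdddddndn   [T -> d T d]
ndndddddTdddddndn => ndnddddddddddndn   [T -> λ]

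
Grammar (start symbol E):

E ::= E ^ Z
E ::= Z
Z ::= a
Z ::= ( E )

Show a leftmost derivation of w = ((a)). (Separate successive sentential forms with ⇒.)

E ⇒ Z   [E ::= Z]
Z ⇒ (E)   [Z ::= ( E )]
(E) ⇒ (Z)   [E ::= Z]
(Z) ⇒ ((E))   [Z ::= ( E )]
((E)) ⇒ ((Z))   [E ::= Z]
((Z)) ⇒ ((a))   [Z ::= a]

E ⇒ Z ⇒ (E) ⇒ (Z) ⇒ ((E)) ⇒ ((Z)) ⇒ ((a))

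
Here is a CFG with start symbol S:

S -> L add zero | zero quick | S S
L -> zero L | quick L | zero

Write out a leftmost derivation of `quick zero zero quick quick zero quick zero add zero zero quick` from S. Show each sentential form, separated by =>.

S => S S   [S -> S S]
S S => L add zero S   [S -> L add zero]
L add zero S => quick L add zero S   [L -> quick L]
quick L add zero S => quick zero L add zero S   [L -> zero L]
quick zero L add zero S => quick zero zero L add zero S   [L -> zero L]
quick zero zero L add zero S => quick zero zero quick L add zero S   [L -> quick L]
quick zero zero quick L add zero S => quick zero zero quick quick L add zero S   [L -> quick L]
quick zero zero quick quick L add zero S => quick zero zero quick quick zero L add zero S   [L -> zero L]
quick zero zero quick quick zero L add zero S => quick zero zero quick quick zero quick L add zero S   [L -> quick L]
quick zero zero quick quick zero quick L add zero S => quick zero zero quick quick zero quick zero add zero S   [L -> zero]
quick zero zero quick quick zero quick zero add zero S => quick zero zero quick quick zero quick zero add zero zero quick   [S -> zero quick]

S => S S => L add zero S => quick L add zero S => quick zero L add zero S => quick zero zero L add zero S => quick zero zero quick L add zero S => quick zero zero quick quick L add zero S => quick zero zero quick quick zero L add zero S => quick zero zero quick quick zero quick L add zero S => quick zero zero quick quick zero quick zero add zero S => quick zero zero quick quick zero quick zero add zero zero quick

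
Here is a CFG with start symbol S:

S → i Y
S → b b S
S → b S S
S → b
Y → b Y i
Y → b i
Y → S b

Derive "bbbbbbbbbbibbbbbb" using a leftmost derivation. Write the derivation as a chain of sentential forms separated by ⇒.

S ⇒ bbS ⇒ bbbbS ⇒ bbbbbSS ⇒ bbbbbbSSS ⇒ bbbbbbbbSSS ⇒ bbbbbbbbbSSSS ⇒ bbbbbbbbbbSSSSS ⇒ bbbbbbbbbbiYSSSS ⇒ bbbbbbbbbbiSbSSSS ⇒ bbbbbbbbbbibbSSSS ⇒ bbbbbbbbbbibbbSSS ⇒ bbbbbbbbbbibbbbSS ⇒ bbbbbbbbbbibbbbbS ⇒ bbbbbbbbbbibbbbbb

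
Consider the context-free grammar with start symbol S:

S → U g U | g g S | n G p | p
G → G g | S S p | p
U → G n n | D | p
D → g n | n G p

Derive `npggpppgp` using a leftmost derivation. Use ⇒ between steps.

S ⇒ UgU ⇒ DgU ⇒ nGpgU ⇒ nSSppgU ⇒ npSppgU ⇒ npggSppgU ⇒ npggpppgU ⇒ npggpppgp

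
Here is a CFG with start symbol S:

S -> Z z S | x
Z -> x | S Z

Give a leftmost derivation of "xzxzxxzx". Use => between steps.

S => ZzS => xzS => xzZzS => xzxzS => xzxzZzS => xzxzSZzS => xzxzxZzS => xzxzxxzS => xzxzxxzx

S => ZzS   [S -> Z z S]
ZzS => xzS   [Z -> x]
xzS => xzZzS   [S -> Z z S]
xzZzS => xzxzS   [Z -> x]
xzxzS => xzxzZzS   [S -> Z z S]
xzxzZzS => xzxzSZzS   [Z -> S Z]
xzxzSZzS => xzxzxZzS   [S -> x]
xzxzxZzS => xzxzxxzS   [Z -> x]
xzxzxxzS => xzxzxxzx   [S -> x]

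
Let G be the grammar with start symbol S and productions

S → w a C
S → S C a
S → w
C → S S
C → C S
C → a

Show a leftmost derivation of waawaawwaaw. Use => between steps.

S => waC => waCS => waCSS => waaSS => waawaCS => waawaCSS => waawaCSSS => waawaaSSS => waawaawSS => waawaawwaCS => waawaawwaaS => waawaawwaaw

S => waC   [S → w a C]
waC => waCS   [C → C S]
waCS => waCSS   [C → C S]
waCSS => waaSS   [C → a]
waaSS => waawaCS   [S → w a C]
waawaCS => waawaCSS   [C → C S]
waawaCSS => waawaCSSS   [C → C S]
waawaCSSS => waawaaSSS   [C → a]
waawaaSSS => waawaawSS   [S → w]
waawaawSS => waawaawwaCS   [S → w a C]
waawaawwaCS => waawaawwaaS   [C → a]
waawaawwaaS => waawaawwaaw   [S → w]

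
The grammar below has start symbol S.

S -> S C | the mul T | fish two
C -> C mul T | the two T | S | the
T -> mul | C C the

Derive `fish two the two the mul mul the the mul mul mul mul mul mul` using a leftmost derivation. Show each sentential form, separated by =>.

S => S C => fish two C => fish two C mul T => fish two C mul T mul T => fish two C mul T mul T mul T => fish two the two T mul T mul T mul T => fish two the two C C the mul T mul T mul T => fish two the two C mul T C the mul T mul T mul T => fish two the two the mul T C the mul T mul T mul T => fish two the two the mul mul C the mul T mul T mul T => fish two the two the mul mul the the mul T mul T mul T => fish two the two the mul mul the the mul mul mul T mul T => fish two the two the mul mul the the mul mul mul mul mul T => fish two the two the mul mul the the mul mul mul mul mul mul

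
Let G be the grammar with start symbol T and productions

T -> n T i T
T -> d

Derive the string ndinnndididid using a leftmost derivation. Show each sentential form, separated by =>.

T => nTiT => ndiT => ndinTiT => ndinnTiTiT => ndinnnTiTiTiT => ndinnndiTiTiT => ndinnndidiTiT => ndinnndididiT => ndinnndididid

T => nTiT   [T -> n T i T]
nTiT => ndiT   [T -> d]
ndiT => ndinTiT   [T -> n T i T]
ndinTiT => ndinnTiTiT   [T -> n T i T]
ndinnTiTiT => ndinnnTiTiTiT   [T -> n T i T]
ndinnnTiTiTiT => ndinnndiTiTiT   [T -> d]
ndinnndiTiTiT => ndinnndidiTiT   [T -> d]
ndinnndidiTiT => ndinnndididiT   [T -> d]
ndinnndididiT => ndinnndididid   [T -> d]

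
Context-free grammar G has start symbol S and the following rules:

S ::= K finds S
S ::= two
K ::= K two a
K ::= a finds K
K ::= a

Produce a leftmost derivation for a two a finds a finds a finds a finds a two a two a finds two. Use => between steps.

S => K finds S   [S ::= K finds S]
K finds S => K two a finds S   [K ::= K two a]
K two a finds S => a two a finds S   [K ::= a]
a two a finds S => a two a finds K finds S   [S ::= K finds S]
a two a finds K finds S => a two a finds a finds S   [K ::= a]
a two a finds a finds S => a two a finds a finds K finds S   [S ::= K finds S]
a two a finds a finds K finds S => a two a finds a finds a finds K finds S   [K ::= a finds K]
a two a finds a finds a finds K finds S => a two a finds a finds a finds a finds K finds S   [K ::= a finds K]
a two a finds a finds a finds a finds K finds S => a two a finds a finds a finds a finds K two a finds S   [K ::= K two a]
a two a finds a finds a finds a finds K two a finds S => a two a finds a finds a finds a finds K two a two a finds S   [K ::= K two a]
a two a finds a finds a finds a finds K two a two a finds S => a two a finds a finds a finds a finds a two a two a finds S   [K ::= a]
a two a finds a finds a finds a finds a two a two a finds S => a two a finds a finds a finds a finds a two a two a finds two   [S ::= two]

S => K finds S => K two a finds S => a two a finds S => a two a finds K finds S => a two a finds a finds S => a two a finds a finds K finds S => a two a finds a finds a finds K finds S => a two a finds a finds a finds a finds K finds S => a two a finds a finds a finds a finds K two a finds S => a two a finds a finds a finds a finds K two a two a finds S => a two a finds a finds a finds a finds a two a two a finds S => a two a finds a finds a finds a finds a two a two a finds two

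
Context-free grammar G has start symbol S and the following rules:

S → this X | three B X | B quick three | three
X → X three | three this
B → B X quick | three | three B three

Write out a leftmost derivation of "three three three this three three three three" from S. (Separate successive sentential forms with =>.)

S => three B X   [S → three B X]
three B X => three three X   [B → three]
three three X => three three X three   [X → X three]
three three X three => three three X three three   [X → X three]
three three X three three => three three X three three three   [X → X three]
three three X three three three => three three X three three three three   [X → X three]
three three X three three three three => three three three this three three three three   [X → three this]

S => three B X => three three X => three three X three => three three X three three => three three X three three three => three three X three three three three => three three three this three three three three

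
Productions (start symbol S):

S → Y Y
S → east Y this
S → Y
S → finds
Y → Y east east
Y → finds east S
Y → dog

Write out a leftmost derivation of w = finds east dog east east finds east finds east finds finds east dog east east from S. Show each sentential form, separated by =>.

S => Y Y   [S → Y Y]
Y Y => finds east S Y   [Y → finds east S]
finds east S Y => finds east Y Y   [S → Y]
finds east Y Y => finds east Y east east Y   [Y → Y east east]
finds east Y east east Y => finds east dog east east Y   [Y → dog]
finds east dog east east Y => finds east dog east east finds east S   [Y → finds east S]
finds east dog east east finds east S => finds east dog east east finds east Y Y   [S → Y Y]
finds east dog east east finds east Y Y => finds east dog east east finds east finds east S Y   [Y → finds east S]
finds east dog east east finds east finds east S Y => finds east dog east east finds east finds east finds Y   [S → finds]
finds east dog east east finds east finds east finds Y => finds east dog east east finds east finds east finds Y east east   [Y → Y east east]
finds east dog east east finds east finds east finds Y east east => finds east dog east east finds east finds east finds finds east S east east   [Y → finds east S]
finds east dog east east finds east finds east finds finds east S east east => finds east dog east east finds east finds east finds finds east Y east east   [S → Y]
finds east dog east east finds east finds east finds finds east Y east east => finds east dog east east finds east finds east finds finds east dog east east   [Y → dog]

S => Y Y => finds east S Y => finds east Y Y => finds east Y east east Y => finds east dog east east Y => finds east dog east east finds east S => finds east dog east east finds east Y Y => finds east dog east east finds east finds east S Y => finds east dog east east finds east finds east finds Y => finds east dog east east finds east finds east finds Y east east => finds east dog east east finds east finds east finds finds east S east east => finds east dog east east finds east finds east finds finds east Y east east => finds east dog east east finds east finds east finds finds east dog east east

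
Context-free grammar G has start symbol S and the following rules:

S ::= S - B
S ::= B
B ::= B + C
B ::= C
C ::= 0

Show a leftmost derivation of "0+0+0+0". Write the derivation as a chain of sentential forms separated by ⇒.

S ⇒ B ⇒ B+C ⇒ B+C+C ⇒ B+C+C+C ⇒ C+C+C+C ⇒ 0+C+C+C ⇒ 0+0+C+C ⇒ 0+0+0+C ⇒ 0+0+0+0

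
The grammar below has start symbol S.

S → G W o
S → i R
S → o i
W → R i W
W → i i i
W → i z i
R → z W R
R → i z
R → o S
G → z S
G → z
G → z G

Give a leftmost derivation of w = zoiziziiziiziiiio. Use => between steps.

S => GWo   [S → G W o]
GWo => zSWo   [G → z S]
zSWo => zoiWo   [S → o i]
zoiWo => zoiRiWo   [W → R i W]
zoiRiWo => zoizWRiWo   [R → z W R]
zoizWRiWo => zoizRiWRiWo   [W → R i W]
zoizRiWRiWo => zoiziziWRiWo   [R → i z]
zoiziziWRiWo => zoiziziiziRiWo   [W → i z i]
zoiziziiziRiWo => zoiziziiziiziWo   [R → i z]
zoiziziiziiziWo => zoiziziiziiziiiio   [W → i i i]

S => GWo => zSWo => zoiWo => zoiRiWo => zoizWRiWo => zoizRiWRiWo => zoiziziWRiWo => zoiziziiziRiWo => zoiziziiziiziWo => zoiziziiziiziiiio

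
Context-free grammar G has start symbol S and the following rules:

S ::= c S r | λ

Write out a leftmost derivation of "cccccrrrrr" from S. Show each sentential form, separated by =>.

S => cSr => ccSrr => cccSrrr => ccccSrrrr => cccccSrrrrr => cccccrrrrr

S => cSr   [S ::= c S r]
cSr => ccSrr   [S ::= c S r]
ccSrr => cccSrrr   [S ::= c S r]
cccSrrr => ccccSrrrr   [S ::= c S r]
ccccSrrrr => cccccSrrrrr   [S ::= c S r]
cccccSrrrrr => cccccrrrrr   [S ::= λ]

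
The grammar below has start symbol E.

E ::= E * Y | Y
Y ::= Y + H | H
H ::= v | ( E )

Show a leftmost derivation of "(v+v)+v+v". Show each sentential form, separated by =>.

E=>Y=>Y+H=>Y+H+H=>H+H+H=>(E)+H+H=>(Y)+H+H=>(Y+H)+H+H=>(H+H)+H+H=>(v+H)+H+H=>(v+v)+H+H=>(v+v)+v+H=>(v+v)+v+v

E => Y   [E ::= Y]
Y => Y+H   [Y ::= Y + H]
Y+H => Y+H+H   [Y ::= Y + H]
Y+H+H => H+H+H   [Y ::= H]
H+H+H => (E)+H+H   [H ::= ( E )]
(E)+H+H => (Y)+H+H   [E ::= Y]
(Y)+H+H => (Y+H)+H+H   [Y ::= Y + H]
(Y+H)+H+H => (H+H)+H+H   [Y ::= H]
(H+H)+H+H => (v+H)+H+H   [H ::= v]
(v+H)+H+H => (v+v)+H+H   [H ::= v]
(v+v)+H+H => (v+v)+v+H   [H ::= v]
(v+v)+v+H => (v+v)+v+v   [H ::= v]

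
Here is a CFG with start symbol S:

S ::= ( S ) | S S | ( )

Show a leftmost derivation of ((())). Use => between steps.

S=>(S)=>((S))=>((()))

S => (S)   [S ::= ( S )]
(S) => ((S))   [S ::= ( S )]
((S)) => ((()))   [S ::= ( )]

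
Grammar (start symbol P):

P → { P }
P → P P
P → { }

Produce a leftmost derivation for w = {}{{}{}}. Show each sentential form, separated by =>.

P => PP => {}P => {}{P} => {}{PP} => {}{{}P} => {}{{}{}}

P => PP   [P → P P]
PP => {}P   [P → { }]
{}P => {}{P}   [P → { P }]
{}{P} => {}{PP}   [P → P P]
{}{PP} => {}{{}P}   [P → { }]
{}{{}P} => {}{{}{}}   [P → { }]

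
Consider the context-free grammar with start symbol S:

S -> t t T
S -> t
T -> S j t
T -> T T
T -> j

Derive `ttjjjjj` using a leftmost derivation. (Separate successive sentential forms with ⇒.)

S ⇒ ttT   [S -> t t T]
ttT ⇒ ttTT   [T -> T T]
ttTT ⇒ ttTTT   [T -> T T]
ttTTT ⇒ ttTTTT   [T -> T T]
ttTTTT ⇒ ttTTTTT   [T -> T T]
ttTTTTT ⇒ ttjTTTT   [T -> j]
ttjTTTT ⇒ ttjjTTT   [T -> j]
ttjjTTT ⇒ ttjjjTT   [T -> j]
ttjjjTT ⇒ ttjjjjT   [T -> j]
ttjjjjT ⇒ ttjjjjj   [T -> j]

S ⇒ ttT ⇒ ttTT ⇒ ttTTT ⇒ ttTTTT ⇒ ttTTTTT ⇒ ttjTTTT ⇒ ttjjTTT ⇒ ttjjjTT ⇒ ttjjjjT ⇒ ttjjjjj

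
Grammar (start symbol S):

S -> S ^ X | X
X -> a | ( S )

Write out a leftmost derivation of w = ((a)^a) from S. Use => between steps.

S => X => (S) => (S^X) => (X^X) => ((S)^X) => ((X)^X) => ((a)^X) => ((a)^a)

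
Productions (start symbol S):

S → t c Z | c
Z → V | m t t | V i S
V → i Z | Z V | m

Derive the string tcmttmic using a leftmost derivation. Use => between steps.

S => tcZ => tcViS => tcZViS => tcmttViS => tcmttmiS => tcmttmic

S => tcZ   [S → t c Z]
tcZ => tcViS   [Z → V i S]
tcViS => tcZViS   [V → Z V]
tcZViS => tcmttViS   [Z → m t t]
tcmttViS => tcmttmiS   [V → m]
tcmttmiS => tcmttmic   [S → c]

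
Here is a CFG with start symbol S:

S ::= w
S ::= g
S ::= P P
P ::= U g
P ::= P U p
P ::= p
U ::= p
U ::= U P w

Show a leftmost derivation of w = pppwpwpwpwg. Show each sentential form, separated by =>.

S => PP   [S ::= P P]
PP => pP   [P ::= p]
pP => pUg   [P ::= U g]
pUg => pUPwg   [U ::= U P w]
pUPwg => pUPwPwg   [U ::= U P w]
pUPwPwg => pUPwPwPwg   [U ::= U P w]
pUPwPwPwg => pUPwPwPwPwg   [U ::= U P w]
pUPwPwPwPwg => ppPwPwPwPwg   [U ::= p]
ppPwPwPwPwg => pppwPwPwPwg   [P ::= p]
pppwPwPwPwg => pppwpwPwPwg   [P ::= p]
pppwpwPwPwg => pppwpwpwPwg   [P ::= p]
pppwpwpwPwg => pppwpwpwpwg   [P ::= p]

S=>PP=>pP=>pUg=>pUPwg=>pUPwPwg=>pUPwPwPwg=>pUPwPwPwPwg=>ppPwPwPwPwg=>pppwPwPwPwg=>pppwpwPwPwg=>pppwpwpwPwg=>pppwpwpwpwg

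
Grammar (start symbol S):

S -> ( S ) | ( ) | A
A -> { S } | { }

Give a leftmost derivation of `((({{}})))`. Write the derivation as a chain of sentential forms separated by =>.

S=>(S)=>((S))=>(((S)))=>(((A)))=>((({S})))=>((({A})))=>((({{}})))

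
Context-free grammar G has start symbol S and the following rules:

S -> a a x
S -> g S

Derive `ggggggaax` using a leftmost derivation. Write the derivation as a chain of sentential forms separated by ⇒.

S ⇒ gS ⇒ ggS ⇒ gggS ⇒ ggggS ⇒ gggggS ⇒ ggggggS ⇒ ggggggaax

S ⇒ gS   [S -> g S]
gS ⇒ ggS   [S -> g S]
ggS ⇒ gggS   [S -> g S]
gggS ⇒ ggggS   [S -> g S]
ggggS ⇒ gggggS   [S -> g S]
gggggS ⇒ ggggggS   [S -> g S]
ggggggS ⇒ ggggggaax   [S -> a a x]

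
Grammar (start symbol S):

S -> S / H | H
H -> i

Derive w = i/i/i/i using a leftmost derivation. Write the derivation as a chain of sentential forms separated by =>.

S => S/H   [S -> S / H]
S/H => S/H/H   [S -> S / H]
S/H/H => S/H/H/H   [S -> S / H]
S/H/H/H => H/H/H/H   [S -> H]
H/H/H/H => i/H/H/H   [H -> i]
i/H/H/H => i/i/H/H   [H -> i]
i/i/H/H => i/i/i/H   [H -> i]
i/i/i/H => i/i/i/i   [H -> i]

S=>S/H=>S/H/H=>S/H/H/H=>H/H/H/H=>i/H/H/H=>i/i/H/H=>i/i/i/H=>i/i/i/i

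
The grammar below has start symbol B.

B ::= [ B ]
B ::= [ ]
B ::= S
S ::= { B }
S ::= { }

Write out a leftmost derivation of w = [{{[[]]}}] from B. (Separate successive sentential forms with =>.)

B => [B] => [S] => [{B}] => [{S}] => [{{B}}] => [{{[B]}}] => [{{[[]]}}]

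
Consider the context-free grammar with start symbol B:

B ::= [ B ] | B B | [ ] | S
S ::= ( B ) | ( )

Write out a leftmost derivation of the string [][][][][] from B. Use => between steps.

B => BB   [B ::= B B]
BB => []B   [B ::= [ ]]
[]B => []BB   [B ::= B B]
[]BB => []BBB   [B ::= B B]
[]BBB => []BBBB   [B ::= B B]
[]BBBB => [][]BBB   [B ::= [ ]]
[][]BBB => [][][]BB   [B ::= [ ]]
[][][]BB => [][][][]B   [B ::= [ ]]
[][][][]B => [][][][][]   [B ::= [ ]]

B=>BB=>[]B=>[]BB=>[]BBB=>[]BBBB=>[][]BBB=>[][][]BB=>[][][][]B=>[][][][][]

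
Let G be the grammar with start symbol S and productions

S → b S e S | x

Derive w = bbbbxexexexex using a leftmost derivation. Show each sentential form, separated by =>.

S => bSeS   [S → b S e S]
bSeS => bbSeSeS   [S → b S e S]
bbSeSeS => bbbSeSeSeS   [S → b S e S]
bbbSeSeSeS => bbbbSeSeSeSeS   [S → b S e S]
bbbbSeSeSeSeS => bbbbxeSeSeSeS   [S → x]
bbbbxeSeSeSeS => bbbbxexeSeSeS   [S → x]
bbbbxexeSeSeS => bbbbxexexeSeS   [S → x]
bbbbxexexeSeS => bbbbxexexexeS   [S → x]
bbbbxexexexeS => bbbbxexexexex   [S → x]

S=>bSeS=>bbSeSeS=>bbbSeSeSeS=>bbbbSeSeSeSeS=>bbbbxeSeSeSeS=>bbbbxexeSeSeS=>bbbbxexexeSeS=>bbbbxexexexeS=>bbbbxexexexex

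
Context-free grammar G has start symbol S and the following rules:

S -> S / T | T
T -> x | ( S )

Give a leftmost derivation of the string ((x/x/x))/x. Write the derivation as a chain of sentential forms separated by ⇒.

S ⇒ S/T ⇒ T/T ⇒ (S)/T ⇒ (T)/T ⇒ ((S))/T ⇒ ((S/T))/T ⇒ ((S/T/T))/T ⇒ ((T/T/T))/T ⇒ ((x/T/T))/T ⇒ ((x/x/T))/T ⇒ ((x/x/x))/T ⇒ ((x/x/x))/x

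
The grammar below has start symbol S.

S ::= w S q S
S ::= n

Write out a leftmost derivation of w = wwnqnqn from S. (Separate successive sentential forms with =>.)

S => wSqS   [S ::= w S q S]
wSqS => wwSqSqS   [S ::= w S q S]
wwSqSqS => wwnqSqS   [S ::= n]
wwnqSqS => wwnqnqS   [S ::= n]
wwnqnqS => wwnqnqn   [S ::= n]

S => wSqS => wwSqSqS => wwnqSqS => wwnqnqS => wwnqnqn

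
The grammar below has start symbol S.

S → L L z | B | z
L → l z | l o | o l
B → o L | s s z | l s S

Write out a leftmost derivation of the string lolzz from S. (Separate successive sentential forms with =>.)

S => LLz => loLz => lolzz

S => LLz   [S → L L z]
LLz => loLz   [L → l o]
loLz => lolzz   [L → l z]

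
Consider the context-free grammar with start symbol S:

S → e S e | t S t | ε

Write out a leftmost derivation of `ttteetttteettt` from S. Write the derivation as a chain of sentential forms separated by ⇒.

S ⇒ tSt ⇒ ttStt ⇒ tttSttt ⇒ ttteSettt ⇒ ttteeSeettt ⇒ ttteetSteettt ⇒ ttteettStteettt ⇒ ttteetttteettt

S ⇒ tSt   [S → t S t]
tSt ⇒ ttStt   [S → t S t]
ttStt ⇒ tttSttt   [S → t S t]
tttSttt ⇒ ttteSettt   [S → e S e]
ttteSettt ⇒ ttteeSeettt   [S → e S e]
ttteeSeettt ⇒ ttteetSteettt   [S → t S t]
ttteetSteettt ⇒ ttteettStteettt   [S → t S t]
ttteettStteettt ⇒ ttteetttteettt   [S → ε]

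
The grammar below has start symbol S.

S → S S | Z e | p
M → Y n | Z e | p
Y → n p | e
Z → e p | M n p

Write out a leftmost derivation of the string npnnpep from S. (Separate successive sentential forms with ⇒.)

S ⇒ SS ⇒ ZeS ⇒ MnpeS ⇒ YnnpeS ⇒ npnnpeS ⇒ npnnpep

S ⇒ SS   [S → S S]
SS ⇒ ZeS   [S → Z e]
ZeS ⇒ MnpeS   [Z → M n p]
MnpeS ⇒ YnnpeS   [M → Y n]
YnnpeS ⇒ npnnpeS   [Y → n p]
npnnpeS ⇒ npnnpep   [S → p]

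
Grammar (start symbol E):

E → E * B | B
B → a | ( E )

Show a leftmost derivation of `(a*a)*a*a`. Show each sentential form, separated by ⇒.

E ⇒ E*B ⇒ E*B*B ⇒ B*B*B ⇒ (E)*B*B ⇒ (E*B)*B*B ⇒ (B*B)*B*B ⇒ (a*B)*B*B ⇒ (a*a)*B*B ⇒ (a*a)*a*B ⇒ (a*a)*a*a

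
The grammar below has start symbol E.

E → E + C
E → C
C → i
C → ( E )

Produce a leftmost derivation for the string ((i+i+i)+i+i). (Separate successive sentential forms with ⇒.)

E ⇒ C   [E → C]
C ⇒ (E)   [C → ( E )]
(E) ⇒ (E+C)   [E → E + C]
(E+C) ⇒ (E+C+C)   [E → E + C]
(E+C+C) ⇒ (C+C+C)   [E → C]
(C+C+C) ⇒ ((E)+C+C)   [C → ( E )]
((E)+C+C) ⇒ ((E+C)+C+C)   [E → E + C]
((E+C)+C+C) ⇒ ((E+C+C)+C+C)   [E → E + C]
((E+C+C)+C+C) ⇒ ((C+C+C)+C+C)   [E → C]
((C+C+C)+C+C) ⇒ ((i+C+C)+C+C)   [C → i]
((i+C+C)+C+C) ⇒ ((i+i+C)+C+C)   [C → i]
((i+i+C)+C+C) ⇒ ((i+i+i)+C+C)   [C → i]
((i+i+i)+C+C) ⇒ ((i+i+i)+i+C)   [C → i]
((i+i+i)+i+C) ⇒ ((i+i+i)+i+i)   [C → i]

E ⇒ C ⇒ (E) ⇒ (E+C) ⇒ (E+C+C) ⇒ (C+C+C) ⇒ ((E)+C+C) ⇒ ((E+C)+C+C) ⇒ ((E+C+C)+C+C) ⇒ ((C+C+C)+C+C) ⇒ ((i+C+C)+C+C) ⇒ ((i+i+C)+C+C) ⇒ ((i+i+i)+C+C) ⇒ ((i+i+i)+i+C) ⇒ ((i+i+i)+i+i)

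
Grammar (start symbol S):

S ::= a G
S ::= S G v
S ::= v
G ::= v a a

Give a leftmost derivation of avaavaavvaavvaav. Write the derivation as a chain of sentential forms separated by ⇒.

S ⇒ SGv   [S ::= S G v]
SGv ⇒ SGvGv   [S ::= S G v]
SGvGv ⇒ SGvGvGv   [S ::= S G v]
SGvGvGv ⇒ aGGvGvGv   [S ::= a G]
aGGvGvGv ⇒ avaaGvGvGv   [G ::= v a a]
avaaGvGvGv ⇒ avaavaavGvGv   [G ::= v a a]
avaavaavGvGv ⇒ avaavaavvaavGv   [G ::= v a a]
avaavaavvaavGv ⇒ avaavaavvaavvaav   [G ::= v a a]

S ⇒ SGv ⇒ SGvGv ⇒ SGvGvGv ⇒ aGGvGvGv ⇒ avaaGvGvGv ⇒ avaavaavGvGv ⇒ avaavaavvaavGv ⇒ avaavaavvaavvaav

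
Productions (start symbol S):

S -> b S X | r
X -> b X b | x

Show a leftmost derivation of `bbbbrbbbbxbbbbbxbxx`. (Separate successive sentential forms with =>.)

S=>bSX=>bbSXX=>bbbSXXX=>bbbbSXXXX=>bbbbrXXXX=>bbbbrbXbXXX=>bbbbrbbXbbXXX=>bbbbrbbbXbbbXXX=>bbbbrbbbbXbbbbXXX=>bbbbrbbbbxbbbbXXX=>bbbbrbbbbxbbbbbXbXX=>bbbbrbbbbxbbbbbxbXX=>bbbbrbbbbxbbbbbxbxX=>bbbbrbbbbxbbbbbxbxx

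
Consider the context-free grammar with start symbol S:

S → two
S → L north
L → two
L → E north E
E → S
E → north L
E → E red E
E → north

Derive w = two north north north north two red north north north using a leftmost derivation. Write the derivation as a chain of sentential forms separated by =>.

S => L north   [S → L north]
L north => E north E north   [L → E north E]
E north E north => S north E north   [E → S]
S north E north => two north E north   [S → two]
two north E north => two north S north   [E → S]
two north S north => two north L north north   [S → L north]
two north L north north => two north E north E north north   [L → E north E]
two north E north E north north => two north north north E north north   [E → north]
two north north north E north north => two north north north E red E north north   [E → E red E]
two north north north E red E north north => two north north north north L red E north north   [E → north L]
two north north north north L red E north north => two north north north north two red E north north   [L → two]
two north north north north two red E north north => two north north north north two red north north north   [E → north]

S => L north => E north E north => S north E north => two north E north => two north S north => two north L north north => two north E north E north north => two north north north E north north => two north north north E red E north north => two north north north north L red E north north => two north north north north two red E north north => two north north north north two red north north north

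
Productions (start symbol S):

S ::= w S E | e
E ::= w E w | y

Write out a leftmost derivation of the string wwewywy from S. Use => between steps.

S => wSE => wwSEE => wweEE => wwewEwE => wwewywE => wwewywy

S => wSE   [S ::= w S E]
wSE => wwSEE   [S ::= w S E]
wwSEE => wweEE   [S ::= e]
wweEE => wwewEwE   [E ::= w E w]
wwewEwE => wwewywE   [E ::= y]
wwewywE => wwewywy   [E ::= y]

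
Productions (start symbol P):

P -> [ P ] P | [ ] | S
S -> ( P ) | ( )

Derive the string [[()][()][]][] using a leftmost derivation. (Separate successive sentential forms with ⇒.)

P ⇒ [P]P   [P -> [ P ] P]
[P]P ⇒ [[P]P]P   [P -> [ P ] P]
[[P]P]P ⇒ [[S]P]P   [P -> S]
[[S]P]P ⇒ [[()]P]P   [S -> ( )]
[[()]P]P ⇒ [[()][P]P]P   [P -> [ P ] P]
[[()][P]P]P ⇒ [[()][S]P]P   [P -> S]
[[()][S]P]P ⇒ [[()][()]P]P   [S -> ( )]
[[()][()]P]P ⇒ [[()][()][]]P   [P -> [ ]]
[[()][()][]]P ⇒ [[()][()][]][]   [P -> [ ]]

P⇒[P]P⇒[[P]P]P⇒[[S]P]P⇒[[()]P]P⇒[[()][P]P]P⇒[[()][S]P]P⇒[[()][()]P]P⇒[[()][()][]]P⇒[[()][()][]][]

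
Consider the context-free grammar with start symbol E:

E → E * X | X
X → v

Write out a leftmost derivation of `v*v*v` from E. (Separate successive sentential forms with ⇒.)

E ⇒ E*X   [E → E * X]
E*X ⇒ E*X*X   [E → E * X]
E*X*X ⇒ X*X*X   [E → X]
X*X*X ⇒ v*X*X   [X → v]
v*X*X ⇒ v*v*X   [X → v]
v*v*X ⇒ v*v*v   [X → v]

E⇒E*X⇒E*X*X⇒X*X*X⇒v*X*X⇒v*v*X⇒v*v*v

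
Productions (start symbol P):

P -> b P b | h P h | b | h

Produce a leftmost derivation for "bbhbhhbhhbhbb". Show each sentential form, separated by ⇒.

P ⇒ bPb ⇒ bbPbb ⇒ bbhPhbb ⇒ bbhbPbhbb ⇒ bbhbhPhbhbb ⇒ bbhbhhPhhbhbb ⇒ bbhbhhbhhbhbb

P ⇒ bPb   [P -> b P b]
bPb ⇒ bbPbb   [P -> b P b]
bbPbb ⇒ bbhPhbb   [P -> h P h]
bbhPhbb ⇒ bbhbPbhbb   [P -> b P b]
bbhbPbhbb ⇒ bbhbhPhbhbb   [P -> h P h]
bbhbhPhbhbb ⇒ bbhbhhPhhbhbb   [P -> h P h]
bbhbhhPhhbhbb ⇒ bbhbhhbhhbhbb   [P -> b]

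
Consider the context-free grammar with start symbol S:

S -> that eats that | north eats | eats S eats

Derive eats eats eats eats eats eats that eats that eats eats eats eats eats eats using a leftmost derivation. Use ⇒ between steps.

S ⇒ eats S eats ⇒ eats eats S eats eats ⇒ eats eats eats S eats eats eats ⇒ eats eats eats eats S eats eats eats eats ⇒ eats eats eats eats eats S eats eats eats eats eats ⇒ eats eats eats eats eats eats S eats eats eats eats eats eats ⇒ eats eats eats eats eats eats that eats that eats eats eats eats eats eats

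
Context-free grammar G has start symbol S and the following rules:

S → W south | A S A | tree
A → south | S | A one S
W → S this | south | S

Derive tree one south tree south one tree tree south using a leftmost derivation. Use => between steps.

S => A S A => A one S S A => A one S one S S A => S one S one S S A => tree one S one S S A => tree one A S A one S S A => tree one south S A one S S A => tree one south tree A one S S A => tree one south tree south one S S A => tree one south tree south one tree S A => tree one south tree south one tree tree A => tree one south tree south one tree tree south

S => A S A   [S → A S A]
A S A => A one S S A   [A → A one S]
A one S S A => A one S one S S A   [A → A one S]
A one S one S S A => S one S one S S A   [A → S]
S one S one S S A => tree one S one S S A   [S → tree]
tree one S one S S A => tree one A S A one S S A   [S → A S A]
tree one A S A one S S A => tree one south S A one S S A   [A → south]
tree one south S A one S S A => tree one south tree A one S S A   [S → tree]
tree one south tree A one S S A => tree one south tree south one S S A   [A → south]
tree one south tree south one S S A => tree one south tree south one tree S A   [S → tree]
tree one south tree south one tree S A => tree one south tree south one tree tree A   [S → tree]
tree one south tree south one tree tree A => tree one south tree south one tree tree south   [A → south]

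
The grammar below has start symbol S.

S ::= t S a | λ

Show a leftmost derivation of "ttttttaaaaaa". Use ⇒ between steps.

S⇒tSa⇒ttSaa⇒tttSaaa⇒ttttSaaaa⇒tttttSaaaaa⇒ttttttSaaaaaa⇒ttttttaaaaaa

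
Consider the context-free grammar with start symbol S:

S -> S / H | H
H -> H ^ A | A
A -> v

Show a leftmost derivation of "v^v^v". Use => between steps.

S => H => H^A => H^A^A => A^A^A => v^A^A => v^v^A => v^v^v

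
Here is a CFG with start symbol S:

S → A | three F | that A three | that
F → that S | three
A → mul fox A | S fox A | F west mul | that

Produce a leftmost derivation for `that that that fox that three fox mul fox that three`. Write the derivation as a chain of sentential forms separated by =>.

S => that A three => that S fox A three => that that A three fox A three => that that S fox A three fox A three => that that that fox A three fox A three => that that that fox that three fox A three => that that that fox that three fox mul fox A three => that that that fox that three fox mul fox that three

S => that A three   [S → that A three]
that A three => that S fox A three   [A → S fox A]
that S fox A three => that that A three fox A three   [S → that A three]
that that A three fox A three => that that S fox A three fox A three   [A → S fox A]
that that S fox A three fox A three => that that that fox A three fox A three   [S → that]
that that that fox A three fox A three => that that that fox that three fox A three   [A → that]
that that that fox that three fox A three => that that that fox that three fox mul fox A three   [A → mul fox A]
that that that fox that three fox mul fox A three => that that that fox that three fox mul fox that three   [A → that]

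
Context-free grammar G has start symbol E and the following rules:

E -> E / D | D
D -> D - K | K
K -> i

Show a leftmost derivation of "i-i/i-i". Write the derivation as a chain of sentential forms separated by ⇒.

E ⇒ E/D ⇒ D/D ⇒ D-K/D ⇒ K-K/D ⇒ i-K/D ⇒ i-i/D ⇒ i-i/D-K ⇒ i-i/K-K ⇒ i-i/i-K ⇒ i-i/i-i

E ⇒ E/D   [E -> E / D]
E/D ⇒ D/D   [E -> D]
D/D ⇒ D-K/D   [D -> D - K]
D-K/D ⇒ K-K/D   [D -> K]
K-K/D ⇒ i-K/D   [K -> i]
i-K/D ⇒ i-i/D   [K -> i]
i-i/D ⇒ i-i/D-K   [D -> D - K]
i-i/D-K ⇒ i-i/K-K   [D -> K]
i-i/K-K ⇒ i-i/i-K   [K -> i]
i-i/i-K ⇒ i-i/i-i   [K -> i]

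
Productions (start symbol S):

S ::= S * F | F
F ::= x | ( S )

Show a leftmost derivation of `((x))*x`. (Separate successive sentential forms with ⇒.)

S ⇒ S*F ⇒ F*F ⇒ (S)*F ⇒ (F)*F ⇒ ((S))*F ⇒ ((F))*F ⇒ ((x))*F ⇒ ((x))*x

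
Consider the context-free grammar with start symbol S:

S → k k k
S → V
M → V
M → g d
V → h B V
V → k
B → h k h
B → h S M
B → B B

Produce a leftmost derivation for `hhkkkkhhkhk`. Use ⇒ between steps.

S ⇒ V ⇒ hBV ⇒ hhSMV ⇒ hhkkkMV ⇒ hhkkkVV ⇒ hhkkkkV ⇒ hhkkkkhBV ⇒ hhkkkkhhkhV ⇒ hhkkkkhhkhk

S ⇒ V   [S → V]
V ⇒ hBV   [V → h B V]
hBV ⇒ hhSMV   [B → h S M]
hhSMV ⇒ hhkkkMV   [S → k k k]
hhkkkMV ⇒ hhkkkVV   [M → V]
hhkkkVV ⇒ hhkkkkV   [V → k]
hhkkkkV ⇒ hhkkkkhBV   [V → h B V]
hhkkkkhBV ⇒ hhkkkkhhkhV   [B → h k h]
hhkkkkhhkhV ⇒ hhkkkkhhkhk   [V → k]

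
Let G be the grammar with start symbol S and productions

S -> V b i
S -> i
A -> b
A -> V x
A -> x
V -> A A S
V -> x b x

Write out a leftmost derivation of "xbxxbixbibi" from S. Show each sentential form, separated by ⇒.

S⇒Vbi⇒AASbi⇒VxASbi⇒AASxASbi⇒VxASxASbi⇒xbxxASxASbi⇒xbxxbSxASbi⇒xbxxbixASbi⇒xbxxbixbSbi⇒xbxxbixbibi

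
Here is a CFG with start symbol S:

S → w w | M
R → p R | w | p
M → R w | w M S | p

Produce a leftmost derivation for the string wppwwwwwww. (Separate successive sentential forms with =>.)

S => M   [S → M]
M => wMS   [M → w M S]
wMS => wRwS   [M → R w]
wRwS => wpRwS   [R → p R]
wpRwS => wppRwS   [R → p R]
wppRwS => wppwwS   [R → w]
wppwwS => wppwwM   [S → M]
wppwwM => wppwwwMS   [M → w M S]
wppwwwMS => wppwwwRwS   [M → R w]
wppwwwRwS => wppwwwwwS   [R → w]
wppwwwwwS => wppwwwwwww   [S → w w]

S => M => wMS => wRwS => wpRwS => wppRwS => wppwwS => wppwwM => wppwwwMS => wppwwwRwS => wppwwwwwS => wppwwwwwww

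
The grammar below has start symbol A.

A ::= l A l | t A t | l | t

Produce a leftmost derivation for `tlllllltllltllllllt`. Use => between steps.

A => tAt => tlAlt => tllAllt => tlllAlllt => tllllAllllt => tlllllAlllllt => tllllllAllllllt => tlllllltAtllllllt => tlllllltlAltllllllt => tlllllltllltllllllt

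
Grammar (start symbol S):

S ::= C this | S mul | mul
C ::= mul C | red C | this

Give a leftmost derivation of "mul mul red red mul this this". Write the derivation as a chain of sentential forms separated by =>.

S => C this => mul C this => mul mul C this => mul mul red C this => mul mul red red C this => mul mul red red mul C this => mul mul red red mul this this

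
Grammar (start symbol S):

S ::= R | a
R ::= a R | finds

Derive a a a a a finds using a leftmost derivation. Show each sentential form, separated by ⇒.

S ⇒ R ⇒ a R ⇒ a a R ⇒ a a a R ⇒ a a a a R ⇒ a a a a a R ⇒ a a a a a finds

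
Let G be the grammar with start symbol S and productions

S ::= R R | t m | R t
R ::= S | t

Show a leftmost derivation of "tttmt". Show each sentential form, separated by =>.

S => RR => SR => RRR => SRR => RtRR => ttRR => ttSR => tttmR => tttmt

S => RR   [S ::= R R]
RR => SR   [R ::= S]
SR => RRR   [S ::= R R]
RRR => SRR   [R ::= S]
SRR => RtRR   [S ::= R t]
RtRR => ttRR   [R ::= t]
ttRR => ttSR   [R ::= S]
ttSR => tttmR   [S ::= t m]
tttmR => tttmt   [R ::= t]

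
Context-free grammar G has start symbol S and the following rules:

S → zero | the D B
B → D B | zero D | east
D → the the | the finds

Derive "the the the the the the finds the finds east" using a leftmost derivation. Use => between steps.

S => the D B => the the the B => the the the D B => the the the the the B => the the the the the D B => the the the the the the finds B => the the the the the the finds D B => the the the the the the finds the finds B => the the the the the the finds the finds east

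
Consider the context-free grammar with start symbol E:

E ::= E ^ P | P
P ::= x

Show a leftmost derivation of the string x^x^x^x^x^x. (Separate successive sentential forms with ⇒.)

E ⇒ E^P   [E ::= E ^ P]
E^P ⇒ E^P^P   [E ::= E ^ P]
E^P^P ⇒ E^P^P^P   [E ::= E ^ P]
E^P^P^P ⇒ E^P^P^P^P   [E ::= E ^ P]
E^P^P^P^P ⇒ E^P^P^P^P^P   [E ::= E ^ P]
E^P^P^P^P^P ⇒ P^P^P^P^P^P   [E ::= P]
P^P^P^P^P^P ⇒ x^P^P^P^P^P   [P ::= x]
x^P^P^P^P^P ⇒ x^x^P^P^P^P   [P ::= x]
x^x^P^P^P^P ⇒ x^x^x^P^P^P   [P ::= x]
x^x^x^P^P^P ⇒ x^x^x^x^P^P   [P ::= x]
x^x^x^x^P^P ⇒ x^x^x^x^x^P   [P ::= x]
x^x^x^x^x^P ⇒ x^x^x^x^x^x   [P ::= x]

E⇒E^P⇒E^P^P⇒E^P^P^P⇒E^P^P^P^P⇒E^P^P^P^P^P⇒P^P^P^P^P^P⇒x^P^P^P^P^P⇒x^x^P^P^P^P⇒x^x^x^P^P^P⇒x^x^x^x^P^P⇒x^x^x^x^x^P⇒x^x^x^x^x^x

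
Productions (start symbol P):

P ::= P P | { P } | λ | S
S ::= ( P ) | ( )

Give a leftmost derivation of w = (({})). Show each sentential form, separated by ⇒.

P⇒S⇒(P)⇒(S)⇒((P))⇒(({P}))⇒(({}))

P ⇒ S   [P ::= S]
S ⇒ (P)   [S ::= ( P )]
(P) ⇒ (S)   [P ::= S]
(S) ⇒ ((P))   [S ::= ( P )]
((P)) ⇒ (({P}))   [P ::= { P }]
(({P})) ⇒ (({}))   [P ::= λ]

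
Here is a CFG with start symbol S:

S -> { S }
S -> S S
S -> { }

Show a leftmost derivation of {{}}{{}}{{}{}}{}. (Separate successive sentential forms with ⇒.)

S ⇒ SS   [S -> S S]
SS ⇒ SSS   [S -> S S]
SSS ⇒ {S}SS   [S -> { S }]
{S}SS ⇒ {{}}SS   [S -> { }]
{{}}SS ⇒ {{}}{S}S   [S -> { S }]
{{}}{S}S ⇒ {{}}{{}}S   [S -> { }]
{{}}{{}}S ⇒ {{}}{{}}SS   [S -> S S]
{{}}{{}}SS ⇒ {{}}{{}}{S}S   [S -> { S }]
{{}}{{}}{S}S ⇒ {{}}{{}}{SS}S   [S -> S S]
{{}}{{}}{SS}S ⇒ {{}}{{}}{{}S}S   [S -> { }]
{{}}{{}}{{}S}S ⇒ {{}}{{}}{{}{}}S   [S -> { }]
{{}}{{}}{{}{}}S ⇒ {{}}{{}}{{}{}}{}   [S -> { }]

S⇒SS⇒SSS⇒{S}SS⇒{{}}SS⇒{{}}{S}S⇒{{}}{{}}S⇒{{}}{{}}SS⇒{{}}{{}}{S}S⇒{{}}{{}}{SS}S⇒{{}}{{}}{{}S}S⇒{{}}{{}}{{}{}}S⇒{{}}{{}}{{}{}}{}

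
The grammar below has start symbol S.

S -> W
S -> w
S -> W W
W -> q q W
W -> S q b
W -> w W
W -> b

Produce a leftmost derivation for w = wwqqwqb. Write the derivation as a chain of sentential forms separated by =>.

S=>W=>wW=>wwW=>wwqqW=>wwqqSqb=>wwqqwqb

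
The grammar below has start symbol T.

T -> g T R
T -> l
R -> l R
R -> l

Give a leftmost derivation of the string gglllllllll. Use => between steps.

T => gTR => ggTRR => gglRR => ggllRR => gglllRR => ggllllRR => gglllllRR => ggllllllRR => gglllllllRR => ggllllllllR => gglllllllll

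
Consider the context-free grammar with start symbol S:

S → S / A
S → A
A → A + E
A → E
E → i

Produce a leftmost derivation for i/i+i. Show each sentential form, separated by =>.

S=>S/A=>A/A=>E/A=>i/A=>i/A+E=>i/E+E=>i/i+E=>i/i+i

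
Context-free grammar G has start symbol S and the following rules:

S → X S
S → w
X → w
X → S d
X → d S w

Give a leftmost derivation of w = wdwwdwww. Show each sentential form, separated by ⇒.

S⇒XS⇒wS⇒wXS⇒wdSwS⇒wdXSwS⇒wdSdSwS⇒wdXSdSwS⇒wdwSdSwS⇒wdwwdSwS⇒wdwwdwwS⇒wdwwdwww

S ⇒ XS   [S → X S]
XS ⇒ wS   [X → w]
wS ⇒ wXS   [S → X S]
wXS ⇒ wdSwS   [X → d S w]
wdSwS ⇒ wdXSwS   [S → X S]
wdXSwS ⇒ wdSdSwS   [X → S d]
wdSdSwS ⇒ wdXSdSwS   [S → X S]
wdXSdSwS ⇒ wdwSdSwS   [X → w]
wdwSdSwS ⇒ wdwwdSwS   [S → w]
wdwwdSwS ⇒ wdwwdwwS   [S → w]
wdwwdwwS ⇒ wdwwdwww   [S → w]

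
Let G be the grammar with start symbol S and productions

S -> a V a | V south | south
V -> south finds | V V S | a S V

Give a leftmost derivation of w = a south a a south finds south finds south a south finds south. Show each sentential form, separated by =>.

S => V south   [S -> V south]
V south => a S V south   [V -> a S V]
a S V south => a south V south   [S -> south]
a south V south => a south a S V south   [V -> a S V]
a south a S V south => a south a a V a V south   [S -> a V a]
a south a a V a V south => a south a a V V S a V south   [V -> V V S]
a south a a V V S a V south => a south a a south finds V S a V south   [V -> south finds]
a south a a south finds V S a V south => a south a a south finds south finds S a V south   [V -> south finds]
a south a a south finds south finds S a V south => a south a a south finds south finds south a V south   [S -> south]
a south a a south finds south finds south a V south => a south a a south finds south finds south a south finds south   [V -> south finds]

S => V south => a S V south => a south V south => a south a S V south => a south a a V a V south => a south a a V V S a V south => a south a a south finds V S a V south => a south a a south finds south finds S a V south => a south a a south finds south finds south a V south => a south a a south finds south finds south a south finds south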